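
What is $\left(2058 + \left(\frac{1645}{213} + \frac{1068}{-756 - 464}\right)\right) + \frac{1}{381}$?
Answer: $\frac{5678720101}{2750185} \approx 2064.9$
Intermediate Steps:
$\left(2058 + \left(\frac{1645}{213} + \frac{1068}{-756 - 464}\right)\right) + \frac{1}{381} = \left(2058 + \left(1645 \cdot \frac{1}{213} + \frac{1068}{-756 - 464}\right)\right) + \frac{1}{381} = \left(2058 + \left(\frac{1645}{213} + \frac{1068}{-1220}\right)\right) + \frac{1}{381} = \left(2058 + \left(\frac{1645}{213} + 1068 \left(- \frac{1}{1220}\right)\right)\right) + \frac{1}{381} = \left(2058 + \left(\frac{1645}{213} - \frac{267}{305}\right)\right) + \frac{1}{381} = \left(2058 + \frac{444854}{64965}\right) + \frac{1}{381} = \frac{134142824}{64965} + \frac{1}{381} = \frac{5678720101}{2750185}$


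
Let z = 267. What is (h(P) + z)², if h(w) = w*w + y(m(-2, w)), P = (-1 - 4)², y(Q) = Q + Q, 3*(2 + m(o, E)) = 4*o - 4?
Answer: 774400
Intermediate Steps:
m(o, E) = -10/3 + 4*o/3 (m(o, E) = -2 + (4*o - 4)/3 = -2 + (-4 + 4*o)/3 = -2 + (-4/3 + 4*o/3) = -10/3 + 4*o/3)
y(Q) = 2*Q
P = 25 (P = (-5)² = 25)
h(w) = -12 + w² (h(w) = w*w + 2*(-10/3 + (4/3)*(-2)) = w² + 2*(-10/3 - 8/3) = w² + 2*(-6) = w² - 12 = -12 + w²)
(h(P) + z)² = ((-12 + 25²) + 267)² = ((-12 + 625) + 267)² = (613 + 267)² = 880² = 774400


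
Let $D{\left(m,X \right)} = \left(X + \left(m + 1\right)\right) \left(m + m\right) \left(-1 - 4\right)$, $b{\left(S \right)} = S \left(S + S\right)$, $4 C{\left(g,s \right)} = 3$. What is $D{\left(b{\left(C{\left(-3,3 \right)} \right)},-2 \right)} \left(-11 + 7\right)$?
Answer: $\frac{45}{8} \approx 5.625$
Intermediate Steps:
$C{\left(g,s \right)} = \frac{3}{4}$ ($C{\left(g,s \right)} = \frac{1}{4} \cdot 3 = \frac{3}{4}$)
$b{\left(S \right)} = 2 S^{2}$ ($b{\left(S \right)} = S 2 S = 2 S^{2}$)
$D{\left(m,X \right)} = - 10 m \left(1 + X + m\right)$ ($D{\left(m,X \right)} = \left(X + \left(1 + m\right)\right) 2 m \left(-5\right) = \left(1 + X + m\right) 2 m \left(-5\right) = 2 m \left(1 + X + m\right) \left(-5\right) = - 10 m \left(1 + X + m\right)$)
$D{\left(b{\left(C{\left(-3,3 \right)} \right)},-2 \right)} \left(-11 + 7\right) = - 10 \cdot 2 \left(\frac{3}{4}\right)^{2} \left(1 - 2 + 2 \left(\frac{3}{4}\right)^{2}\right) \left(-11 + 7\right) = - 10 \cdot 2 \cdot \frac{9}{16} \left(1 - 2 + 2 \cdot \frac{9}{16}\right) \left(-4\right) = \left(-10\right) \frac{9}{8} \left(1 - 2 + \frac{9}{8}\right) \left(-4\right) = \left(-10\right) \frac{9}{8} \cdot \frac{1}{8} \left(-4\right) = \left(- \frac{45}{32}\right) \left(-4\right) = \frac{45}{8}$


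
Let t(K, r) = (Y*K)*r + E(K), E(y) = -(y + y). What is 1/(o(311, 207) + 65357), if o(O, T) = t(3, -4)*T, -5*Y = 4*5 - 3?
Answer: 5/362803 ≈ 1.3782e-5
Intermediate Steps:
Y = -17/5 (Y = -(4*5 - 3)/5 = -(20 - 3)/5 = -1/5*17 = -17/5 ≈ -3.4000)
E(y) = -2*y
t(K, r) = -2*K - 17*K*r/5 (t(K, r) = (-17*K/5)*r - 2*K = -17*K*r/5 - 2*K = -2*K - 17*K*r/5)
o(O, T) = 174*T/5 (o(O, T) = ((1/5)*3*(-10 - 17*(-4)))*T = ((1/5)*3*(-10 + 68))*T = ((1/5)*3*58)*T = 174*T/5)
1/(o(311, 207) + 65357) = 1/((174/5)*207 + 65357) = 1/(36018/5 + 65357) = 1/(362803/5) = 5/362803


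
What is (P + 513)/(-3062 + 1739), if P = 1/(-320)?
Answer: -164159/423360 ≈ -0.38775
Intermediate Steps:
P = -1/320 ≈ -0.0031250
(P + 513)/(-3062 + 1739) = (-1/320 + 513)/(-3062 + 1739) = (164159/320)/(-1323) = (164159/320)*(-1/1323) = -164159/423360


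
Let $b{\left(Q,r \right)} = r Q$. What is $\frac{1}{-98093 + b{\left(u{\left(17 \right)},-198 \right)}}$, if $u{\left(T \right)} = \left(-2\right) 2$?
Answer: $- \frac{1}{97301} \approx -1.0277 \cdot 10^{-5}$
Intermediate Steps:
$u{\left(T \right)} = -4$
$b{\left(Q,r \right)} = Q r$
$\frac{1}{-98093 + b{\left(u{\left(17 \right)},-198 \right)}} = \frac{1}{-98093 - -792} = \frac{1}{-98093 + 792} = \frac{1}{-97301} = - \frac{1}{97301}$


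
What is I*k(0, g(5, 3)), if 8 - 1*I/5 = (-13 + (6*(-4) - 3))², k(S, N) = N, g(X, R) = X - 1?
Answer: -31840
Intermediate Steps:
g(X, R) = -1 + X
I = -7960 (I = 40 - 5*(-13 + (6*(-4) - 3))² = 40 - 5*(-13 + (-24 - 3))² = 40 - 5*(-13 - 27)² = 40 - 5*(-40)² = 40 - 5*1600 = 40 - 8000 = -7960)
I*k(0, g(5, 3)) = -7960*(-1 + 5) = -7960*4 = -31840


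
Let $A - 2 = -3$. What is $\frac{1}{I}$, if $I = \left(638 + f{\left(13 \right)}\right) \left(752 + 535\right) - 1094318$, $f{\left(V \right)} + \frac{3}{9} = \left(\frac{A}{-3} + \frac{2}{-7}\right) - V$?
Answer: $- \frac{7}{2032175} \approx -3.4446 \cdot 10^{-6}$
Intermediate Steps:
$A = -1$ ($A = 2 - 3 = -1$)
$f{\left(V \right)} = - \frac{2}{7} - V$ ($f{\left(V \right)} = - \frac{1}{3} - \left(- \frac{1}{21} + V\right) = - \frac{2}{7} - V$)
$I = - \frac{2032175}{7}$ ($I = \left(638 - \frac{93}{7}\right) \left(752 + 535\right) - 1094318 = \left(638 - \frac{93}{7}\right) 1287 - 1094318 = \frac{4373}{7} \cdot 1287 - 1094318 = \frac{5628051}{7} - 1094318 = - \frac{2032175}{7} \approx -2.9031 \cdot 10^{5}$)
$\frac{1}{I} = \frac{1}{- \frac{2032175}{7}} = - \frac{7}{2032175}$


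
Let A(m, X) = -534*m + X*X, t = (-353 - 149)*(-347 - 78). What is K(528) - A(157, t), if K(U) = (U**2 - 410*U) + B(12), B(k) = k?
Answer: -45518076346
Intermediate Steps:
t = 213350 (t = -502*(-425) = 213350)
A(m, X) = X**2 - 534*m (A(m, X) = -534*m + X**2 = X**2 - 534*m)
K(U) = 12 + U**2 - 410*U (K(U) = (U**2 - 410*U) + 12 = 12 + U**2 - 410*U)
K(528) - A(157, t) = (12 + 528**2 - 410*528) - (213350**2 - 534*157) = (12 + 278784 - 216480) - (45518222500 - 83838) = 62316 - 1*45518138662 = 62316 - 45518138662 = -45518076346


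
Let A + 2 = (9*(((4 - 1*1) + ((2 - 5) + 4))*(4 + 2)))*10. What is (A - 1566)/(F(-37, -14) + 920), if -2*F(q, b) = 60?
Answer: 296/445 ≈ 0.66517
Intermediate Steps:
F(q, b) = -30 (F(q, b) = -1/2*60 = -30)
A = 2158 (A = -2 + (9*(((4 - 1*1) + ((2 - 5) + 4))*(4 + 2)))*10 = -2 + (9*(((4 - 1) + (-3 + 4))*6))*10 = -2 + (9*((3 + 1)*6))*10 = -2 + (9*(4*6))*10 = -2 + (9*24)*10 = -2 + 216*10 = -2 + 2160 = 2158)
(A - 1566)/(F(-37, -14) + 920) = (2158 - 1566)/(-30 + 920) = 592/890 = 592*(1/890) = 296/445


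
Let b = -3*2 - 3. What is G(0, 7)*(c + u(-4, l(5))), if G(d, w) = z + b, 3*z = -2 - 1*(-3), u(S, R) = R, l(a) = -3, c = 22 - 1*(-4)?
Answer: -598/3 ≈ -199.33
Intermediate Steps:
c = 26 (c = 22 + 4 = 26)
z = 1/3 (z = (-2 - 1*(-3))/3 = (-2 + 3)/3 = (1/3)*1 = 1/3 ≈ 0.33333)
b = -9 (b = -6 - 3 = -9)
G(d, w) = -26/3 (G(d, w) = 1/3 - 9 = -26/3)
G(0, 7)*(c + u(-4, l(5))) = -26*(26 - 3)/3 = -26/3*23 = -598/3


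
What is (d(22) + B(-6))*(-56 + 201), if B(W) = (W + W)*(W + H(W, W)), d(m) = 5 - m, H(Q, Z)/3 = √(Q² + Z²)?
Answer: 7975 - 31320*√2 ≈ -36318.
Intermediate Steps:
H(Q, Z) = 3*√(Q² + Z²)
B(W) = 2*W*(W + 3*√2*√(W²)) (B(W) = (W + W)*(W + 3*√(W² + W²)) = (2*W)*(W + 3*√(2*W²)) = (2*W)*(W + 3*(√2*√(W²))) = (2*W)*(W + 3*√2*√(W²)) = 2*W*(W + 3*√2*√(W²)))
(d(22) + B(-6))*(-56 + 201) = ((5 - 1*22) + 2*(-6)*(-6 + 3*√2*√((-6)²)))*(-56 + 201) = ((5 - 22) + 2*(-6)*(-6 + 3*√2*√36))*145 = (-17 + 2*(-6)*(-6 + 3*√2*6))*145 = (-17 + 2*(-6)*(-6 + 18*√2))*145 = (-17 + (72 - 216*√2))*145 = (55 - 216*√2)*145 = 7975 - 31320*√2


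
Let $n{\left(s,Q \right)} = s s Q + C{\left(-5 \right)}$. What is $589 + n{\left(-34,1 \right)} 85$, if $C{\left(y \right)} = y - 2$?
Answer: $98254$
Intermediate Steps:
$C{\left(y \right)} = -2 + y$
$n{\left(s,Q \right)} = -7 + Q s^{2}$ ($n{\left(s,Q \right)} = s s Q - 7 = s^{2} Q - 7 = Q s^{2} - 7 = -7 + Q s^{2}$)
$589 + n{\left(-34,1 \right)} 85 = 589 + \left(-7 + 1 \left(-34\right)^{2}\right) 85 = 589 + \left(-7 + 1 \cdot 1156\right) 85 = 589 + \left(-7 + 1156\right) 85 = 589 + 1149 \cdot 85 = 589 + 97665 = 98254$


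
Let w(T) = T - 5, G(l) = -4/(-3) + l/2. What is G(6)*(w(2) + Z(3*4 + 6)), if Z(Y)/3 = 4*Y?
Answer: 923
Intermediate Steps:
Z(Y) = 12*Y (Z(Y) = 3*(4*Y) = 12*Y)
G(l) = 4/3 + l/2 (G(l) = -4*(-1/3) + l*(1/2) = 4/3 + l/2)
w(T) = -5 + T
G(6)*(w(2) + Z(3*4 + 6)) = (4/3 + (1/2)*6)*((-5 + 2) + 12*(3*4 + 6)) = (4/3 + 3)*(-3 + 12*(12 + 6)) = 13*(-3 + 12*18)/3 = 13*(-3 + 216)/3 = (13/3)*213 = 923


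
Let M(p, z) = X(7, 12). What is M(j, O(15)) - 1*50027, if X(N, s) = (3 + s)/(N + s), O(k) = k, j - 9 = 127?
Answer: -950498/19 ≈ -50026.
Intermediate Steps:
j = 136 (j = 9 + 127 = 136)
X(N, s) = (3 + s)/(N + s)
M(p, z) = 15/19 (M(p, z) = (3 + 12)/(7 + 12) = 15/19)
M(j, O(15)) - 1*50027 = 15/19 - 1*50027 = 15/19 - 50027 = -950498/19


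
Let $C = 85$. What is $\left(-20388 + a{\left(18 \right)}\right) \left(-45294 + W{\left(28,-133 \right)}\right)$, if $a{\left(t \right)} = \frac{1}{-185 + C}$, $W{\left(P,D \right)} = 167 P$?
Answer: $\frac{41406009509}{50} \approx 8.2812 \cdot 10^{8}$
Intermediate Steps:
$a{\left(t \right)} = - \frac{1}{100}$ ($a{\left(t \right)} = \frac{1}{-185 + 85} = \frac{1}{-100} = - \frac{1}{100}$)
$\left(-20388 + a{\left(18 \right)}\right) \left(-45294 + W{\left(28,-133 \right)}\right) = \left(-20388 - \frac{1}{100}\right) \left(-45294 + 167 \cdot 28\right) = - \frac{2038801 \left(-45294 + 4676\right)}{100} = \left(- \frac{2038801}{100}\right) \left(-40618\right) = \frac{41406009509}{50}$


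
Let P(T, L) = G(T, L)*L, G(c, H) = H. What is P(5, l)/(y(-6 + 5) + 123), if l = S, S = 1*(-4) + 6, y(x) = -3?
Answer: 1/30 ≈ 0.033333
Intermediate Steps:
S = 2 (S = -4 + 6 = 2)
l = 2
P(T, L) = L² (P(T, L) = L*L = L²)
P(5, l)/(y(-6 + 5) + 123) = 2²/(-3 + 123) = 4/120 = (1/120)*4 = 1/30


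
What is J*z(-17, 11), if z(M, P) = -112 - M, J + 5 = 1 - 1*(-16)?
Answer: -1140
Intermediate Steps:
J = 12 (J = -5 + (1 - 1*(-16)) = -5 + (1 + 16) = -5 + 17 = 12)
J*z(-17, 11) = 12*(-112 - 1*(-17)) = 12*(-112 + 17) = 12*(-95) = -1140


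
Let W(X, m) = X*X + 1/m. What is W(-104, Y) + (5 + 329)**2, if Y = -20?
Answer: 2447439/20 ≈ 1.2237e+5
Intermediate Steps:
W(X, m) = X**2 + 1/m
W(-104, Y) + (5 + 329)**2 = ((-104)**2 + 1/(-20)) + (5 + 329)**2 = (10816 - 1/20) + 334**2 = 216319/20 + 111556 = 2447439/20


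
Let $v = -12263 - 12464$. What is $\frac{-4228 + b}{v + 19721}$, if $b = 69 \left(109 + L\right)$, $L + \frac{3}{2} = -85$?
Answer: $\frac{5351}{10012} \approx 0.53446$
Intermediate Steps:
$L = - \frac{173}{2}$ ($L = - \frac{3}{2} - 85 = - \frac{173}{2} \approx -86.5$)
$v = -24727$
$b = \frac{3105}{2}$ ($b = 69 \left(109 - \frac{173}{2}\right) = 69 \cdot \frac{45}{2} = \frac{3105}{2} \approx 1552.5$)
$\frac{-4228 + b}{v + 19721} = \frac{-4228 + \frac{3105}{2}}{-24727 + 19721} = - \frac{5351}{2 \left(-5006\right)} = \left(- \frac{5351}{2}\right) \left(- \frac{1}{5006}\right) = \frac{5351}{10012}$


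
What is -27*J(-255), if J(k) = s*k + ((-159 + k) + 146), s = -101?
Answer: -688149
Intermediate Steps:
J(k) = -13 - 100*k (J(k) = -101*k + ((-159 + k) + 146) = -101*k + (-13 + k) = -13 - 100*k)
-27*J(-255) = -27*(-13 - 100*(-255)) = -27*(-13 + 25500) = -27*25487 = -688149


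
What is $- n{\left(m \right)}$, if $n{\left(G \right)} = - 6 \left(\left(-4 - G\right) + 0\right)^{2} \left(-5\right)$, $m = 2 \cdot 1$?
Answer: $-1080$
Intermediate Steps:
$m = 2$
$n{\left(G \right)} = 30 \left(-4 - G\right)^{2}$ ($n{\left(G \right)} = - 6 \left(-4 - G\right)^{2} \left(-5\right) = 30 \left(-4 - G\right)^{2}$)
$- n{\left(m \right)} = - 30 \left(4 + 2\right)^{2} = - 30 \cdot 6^{2} = - 30 \cdot 36 = \left(-1\right) 1080 = -1080$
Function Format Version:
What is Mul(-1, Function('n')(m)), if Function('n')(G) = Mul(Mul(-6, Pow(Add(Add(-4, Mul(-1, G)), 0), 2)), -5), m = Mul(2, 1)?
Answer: -1080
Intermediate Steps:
m = 2
Function('n')(G) = Mul(30, Pow(Add(-4, Mul(-1, G)), 2)) (Function('n')(G) = Mul(Mul(-6, Pow(Add(-4, Mul(-1, G)), 2)), -5) = Mul(30, Pow(Add(-4, Mul(-1, G)), 2)))
Mul(-1, Function('n')(m)) = Mul(-1, Mul(30, Pow(Add(4, 2), 2))) = Mul(-1, Mul(30, Pow(6, 2))) = Mul(-1, Mul(30, 36)) = Mul(-1, 1080) = -1080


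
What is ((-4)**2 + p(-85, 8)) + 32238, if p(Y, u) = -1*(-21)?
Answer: 32275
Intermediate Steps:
p(Y, u) = 21
((-4)**2 + p(-85, 8)) + 32238 = ((-4)**2 + 21) + 32238 = (16 + 21) + 32238 = 37 + 32238 = 32275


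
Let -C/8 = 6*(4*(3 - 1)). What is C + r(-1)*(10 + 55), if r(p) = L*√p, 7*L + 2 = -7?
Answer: -384 - 585*I/7 ≈ -384.0 - 83.571*I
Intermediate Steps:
L = -9/7 (L = -2/7 + (⅐)*(-7) = -2/7 - 1 = -9/7 ≈ -1.2857)
r(p) = -9*√p/7
C = -384 (C = -48*4*(3 - 1) = -48*4*2 = -48*8 = -8*48 = -384)
C + r(-1)*(10 + 55) = -384 + (-9*I/7)*(10 + 55) = -384 - 9*I/7*65 = -384 - 585*I/7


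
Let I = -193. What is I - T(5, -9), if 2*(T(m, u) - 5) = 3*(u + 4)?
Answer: -381/2 ≈ -190.50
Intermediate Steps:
T(m, u) = 11 + 3*u/2 (T(m, u) = 5 + (3*(u + 4))/2 = 5 + (3*(4 + u))/2 = 5 + (12 + 3*u)/2 = 5 + (6 + 3*u/2) = 11 + 3*u/2)
I - T(5, -9) = -193 - (11 + (3/2)*(-9)) = -193 - (11 - 27/2) = -193 - 1*(-5/2) = -193 + 5/2 = -381/2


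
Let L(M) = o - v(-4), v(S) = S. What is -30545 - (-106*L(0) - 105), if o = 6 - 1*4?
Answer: -29804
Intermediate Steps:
o = 2 (o = 6 - 4 = 2)
L(M) = 6 (L(M) = 2 - 1*(-4) = 2 + 4 = 6)
-30545 - (-106*L(0) - 105) = -30545 - (-106*6 - 105) = -30545 - (-636 - 105) = -30545 - 1*(-741) = -30545 + 741 = -29804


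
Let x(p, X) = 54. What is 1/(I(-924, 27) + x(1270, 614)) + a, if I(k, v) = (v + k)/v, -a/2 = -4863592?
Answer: 1818983417/187 ≈ 9.7272e+6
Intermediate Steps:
a = 9727184 (a = -2*(-4863592) = 9727184)
I(k, v) = (k + v)/v
1/(I(-924, 27) + x(1270, 614)) + a = 1/((-924 + 27)/27 + 54) + 9727184 = 1/((1/27)*(-897) + 54) + 9727184 = 1/(-299/9 + 54) + 9727184 = 1/(187/9) + 9727184 = 9/187 + 9727184 = 1818983417/187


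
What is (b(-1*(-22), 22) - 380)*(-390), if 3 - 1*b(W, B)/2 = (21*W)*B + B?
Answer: 8090940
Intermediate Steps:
b(W, B) = 6 - 2*B - 42*B*W (b(W, B) = 6 - 2*((21*W)*B + B) = 6 - 2*(21*B*W + B) = 6 - 2*(B + 21*B*W) = 6 + (-2*B - 42*B*W) = 6 - 2*B - 42*B*W)
(b(-1*(-22), 22) - 380)*(-390) = ((6 - 2*22 - 42*22*(-1*(-22))) - 380)*(-390) = ((6 - 44 - 42*22*22) - 380)*(-390) = ((6 - 44 - 20328) - 380)*(-390) = (-20366 - 380)*(-390) = -20746*(-390) = 8090940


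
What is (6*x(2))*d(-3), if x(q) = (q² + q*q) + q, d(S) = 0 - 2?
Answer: -120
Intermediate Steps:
d(S) = -2
x(q) = q + 2*q² (x(q) = (q² + q²) + q = 2*q² + q = q + 2*q²)
(6*x(2))*d(-3) = (6*(2*(1 + 2*2)))*(-2) = (6*(2*(1 + 4)))*(-2) = (6*(2*5))*(-2) = (6*10)*(-2) = 60*(-2) = -120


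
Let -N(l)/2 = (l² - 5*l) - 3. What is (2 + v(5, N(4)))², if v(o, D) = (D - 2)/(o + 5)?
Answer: 256/25 ≈ 10.240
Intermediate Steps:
N(l) = 6 - 2*l² + 10*l (N(l) = -2*((l² - 5*l) - 3) = -2*(-3 + l² - 5*l) = 6 - 2*l² + 10*l)
v(o, D) = (-2 + D)/(5 + o)
(2 + v(5, N(4)))² = (2 + (-2 + (6 - 2*4² + 10*4))/(5 + 5))² = (2 + (-2 + (6 - 2*16 + 40))/10)² = (2 + (-2 + (6 - 32 + 40))/10)² = (2 + (-2 + 14)/10)² = (2 + (⅒)*12)² = (2 + 6/5)² = (16/5)² = 256/25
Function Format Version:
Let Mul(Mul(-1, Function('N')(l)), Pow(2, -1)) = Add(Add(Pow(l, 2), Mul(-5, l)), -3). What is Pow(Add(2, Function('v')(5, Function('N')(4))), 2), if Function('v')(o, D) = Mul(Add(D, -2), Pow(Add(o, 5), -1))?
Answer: Rational(256, 25) ≈ 10.240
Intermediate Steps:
Function('N')(l) = Add(6, Mul(-2, Pow(l, 2)), Mul(10, l)) (Function('N')(l) = Mul(-2, Add(Add(Pow(l, 2), Mul(-5, l)), -3)) = Mul(-2, Add(-3, Pow(l, 2), Mul(-5, l))) = Add(6, Mul(-2, Pow(l, 2)), Mul(10, l)))
Function('v')(o, D) = Mul(Pow(Add(5, o), -1), Add(-2, D)) (Function('v')(o, D) = Mul(Add(-2, D), Pow(Add(5, o), -1)) = Mul(Pow(Add(5, o), -1), Add(-2, D)))
Pow(Add(2, Function('v')(5, Function('N')(4))), 2) = Pow(Add(2, Mul(Pow(Add(5, 5), -1), Add(-2, Add(6, Mul(-2, Pow(4, 2)), Mul(10, 4))))), 2) = Pow(Add(2, Mul(Pow(10, -1), Add(-2, Add(6, Mul(-2, 16), 40)))), 2) = Pow(Add(2, Mul(Rational(1, 10), Add(-2, Add(6, -32, 40)))), 2) = Pow(Add(2, Mul(Rational(1, 10), Add(-2, 14))), 2) = Pow(Add(2, Mul(Rational(1, 10), 12)), 2) = Pow(Add(2, Rational(6, 5)), 2) = Pow(Rational(16, 5), 2) = Rational(256, 25)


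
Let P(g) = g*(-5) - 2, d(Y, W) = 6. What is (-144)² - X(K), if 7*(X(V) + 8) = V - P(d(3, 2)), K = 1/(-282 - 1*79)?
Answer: 52408537/2527 ≈ 20739.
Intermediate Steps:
K = -1/361 (K = 1/(-282 - 79) = 1/(-361) = -1/361 ≈ -0.0027701)
P(g) = -2 - 5*g (P(g) = -5*g - 2 = -2 - 5*g)
X(V) = -24/7 + V/7 (X(V) = -8 + (V - (-2 - 5*6))/7 = -8 + (V - (-2 - 30))/7 = -8 + (V - 1*(-32))/7 = -8 + (V + 32)/7 = -8 + (32 + V)/7 = -8 + (32/7 + V/7) = -24/7 + V/7)
(-144)² - X(K) = (-144)² - (-24/7 + (⅐)*(-1/361)) = 20736 - (-24/7 - 1/2527) = 20736 - 1*(-8665/2527) = 20736 + 8665/2527 = 52408537/2527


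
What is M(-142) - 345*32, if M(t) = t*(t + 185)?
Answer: -17146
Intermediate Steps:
M(t) = t*(185 + t)
M(-142) - 345*32 = -142*(185 - 142) - 345*32 = -142*43 - 1*11040 = -6106 - 11040 = -17146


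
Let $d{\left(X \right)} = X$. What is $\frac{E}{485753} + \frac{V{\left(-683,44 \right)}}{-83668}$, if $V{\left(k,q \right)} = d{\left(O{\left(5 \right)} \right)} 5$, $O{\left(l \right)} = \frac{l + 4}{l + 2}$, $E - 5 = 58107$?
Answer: $\frac{34012944827}{284493874028} \approx 0.11956$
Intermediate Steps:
$E = 58112$ ($E = 5 + 58107 = 58112$)
$O{\left(l \right)} = \frac{4 + l}{2 + l}$
$V{\left(k,q \right)} = \frac{45}{7}$ ($V{\left(k,q \right)} = \frac{4 + 5}{2 + 5} \cdot 5 = \frac{1}{7} \cdot 9 \cdot 5 = \frac{9}{7} \cdot 5 = \frac{45}{7}$)
$\frac{E}{485753} + \frac{V{\left(-683,44 \right)}}{-83668} = \frac{58112}{485753} + \frac{45}{7 \left(-83668\right)} = 58112 \cdot \frac{1}{485753} + \frac{45}{7} \left(- \frac{1}{83668}\right) = \frac{58112}{485753} - \frac{45}{585676} = \frac{34012944827}{284493874028}$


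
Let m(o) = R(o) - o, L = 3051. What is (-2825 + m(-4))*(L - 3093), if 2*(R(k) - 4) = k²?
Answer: 117978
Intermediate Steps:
R(k) = 4 + k²/2
m(o) = 4 + o²/2 - o (m(o) = (4 + o²/2) - o = 4 + o²/2 - o)
(-2825 + m(-4))*(L - 3093) = (-2825 + (4 + (½)*(-4)² - 1*(-4)))*(3051 - 3093) = (-2825 + (4 + (½)*16 + 4))*(-42) = (-2825 + (4 + 8 + 4))*(-42) = (-2825 + 16)*(-42) = -2809*(-42) = 117978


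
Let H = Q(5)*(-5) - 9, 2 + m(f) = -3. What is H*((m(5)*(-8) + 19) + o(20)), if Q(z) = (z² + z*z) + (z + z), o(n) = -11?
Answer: -14832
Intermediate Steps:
m(f) = -5 (m(f) = -2 - 3 = -5)
Q(z) = 2*z + 2*z² (Q(z) = (z² + z²) + 2*z = 2*z² + 2*z = 2*z + 2*z²)
H = -309 (H = (2*5*(1 + 5))*(-5) - 9 = (2*5*6)*(-5) - 9 = 60*(-5) - 9 = -300 - 9 = -309)
H*((m(5)*(-8) + 19) + o(20)) = -309*((-5*(-8) + 19) - 11) = -309*((40 + 19) - 11) = -309*(59 - 11) = -309*48 = -14832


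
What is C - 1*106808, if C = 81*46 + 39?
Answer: -103043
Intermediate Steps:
C = 3765 (C = 3726 + 39 = 3765)
C - 1*106808 = 3765 - 1*106808 = 3765 - 106808 = -103043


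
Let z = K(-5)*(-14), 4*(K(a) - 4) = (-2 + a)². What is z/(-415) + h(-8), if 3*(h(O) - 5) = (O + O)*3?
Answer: -1735/166 ≈ -10.452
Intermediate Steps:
h(O) = 5 + 2*O (h(O) = 5 + ((O + O)*3)/3 = 5 + ((2*O)*3)/3 = 5 + (6*O)/3 = 5 + 2*O)
K(a) = 4 + (-2 + a)²/4
z = -455/2 (z = (4 + (-2 - 5)²/4)*(-14) = (4 + (¼)*(-7)²)*(-14) = (4 + (¼)*49)*(-14) = (4 + 49/4)*(-14) = (65/4)*(-14) = -455/2 ≈ -227.50)
z/(-415) + h(-8) = -455/2/(-415) + (5 + 2*(-8)) = -1/415*(-455/2) + (5 - 16) = 91/166 - 11 = -1735/166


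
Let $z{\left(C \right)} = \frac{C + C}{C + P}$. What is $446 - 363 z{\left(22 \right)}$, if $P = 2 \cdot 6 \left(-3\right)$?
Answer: $\frac{11108}{7} \approx 1586.9$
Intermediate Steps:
$P = -36$ ($P = 12 \left(-3\right) = -36$)
$z{\left(C \right)} = \frac{2 C}{-36 + C}$ ($z{\left(C \right)} = \frac{C + C}{C - 36} = \frac{2 C}{-36 + C}$)
$446 - 363 z{\left(22 \right)} = 446 - 363 \cdot 2 \cdot 22 \frac{1}{-36 + 22} = 446 - 363 \cdot 2 \cdot 22 \frac{1}{-14} = 446 - 363 \cdot 2 \cdot 22 \left(- \frac{1}{14}\right) = 446 - - \frac{7986}{7} = 446 + \frac{7986}{7} = \frac{11108}{7}$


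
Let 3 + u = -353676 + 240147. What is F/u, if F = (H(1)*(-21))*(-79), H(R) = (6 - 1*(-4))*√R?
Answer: -2765/18922 ≈ -0.14613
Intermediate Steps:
H(R) = 10*√R (H(R) = (6 + 4)*√R = 10*√R)
F = 16590 (F = ((10*√1)*(-21))*(-79) = ((10*1)*(-21))*(-79) = (10*(-21))*(-79) = -210*(-79) = 16590)
u = -113532 (u = -3 + (-353676 + 240147) = -3 - 113529 = -113532)
F/u = 16590/(-113532) = 16590*(-1/113532) = -2765/18922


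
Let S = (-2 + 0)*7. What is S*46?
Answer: -644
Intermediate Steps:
S = -14 (S = -2*7 = -14)
S*46 = -14*46 = -644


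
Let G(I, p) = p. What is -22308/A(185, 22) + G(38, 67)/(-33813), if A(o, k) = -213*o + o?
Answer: 187918166/331536465 ≈ 0.56681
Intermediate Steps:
A(o, k) = -212*o
-22308/A(185, 22) + G(38, 67)/(-33813) = -22308/((-212*185)) + 67/(-33813) = -22308/(-39220) + 67*(-1/33813) = -22308*(-1/39220) - 67/33813 = 5577/9805 - 67/33813 = 187918166/331536465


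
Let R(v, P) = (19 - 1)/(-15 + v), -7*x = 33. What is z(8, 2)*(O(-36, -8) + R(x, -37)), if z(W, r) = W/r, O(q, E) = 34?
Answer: 3044/23 ≈ 132.35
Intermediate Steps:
x = -33/7 (x = -1/7*33 = -33/7 ≈ -4.7143)
R(v, P) = 18/(-15 + v)
z(8, 2)*(O(-36, -8) + R(x, -37)) = (8/2)*(34 + 18/(-15 - 33/7)) = (8*(1/2))*(34 + 18/(-138/7)) = 4*(34 + 18*(-7/138)) = 4*(34 - 21/23) = 4*(761/23) = 3044/23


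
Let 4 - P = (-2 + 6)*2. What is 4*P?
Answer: -16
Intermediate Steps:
P = -4 (P = 4 - (-2 + 6)*2 = 4 - 4*2 = 4 - 1*8 = 4 - 8 = -4)
4*P = 4*(-4) = -16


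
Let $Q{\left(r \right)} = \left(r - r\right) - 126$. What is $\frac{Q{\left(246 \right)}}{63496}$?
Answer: $- \frac{63}{31748} \approx -0.0019844$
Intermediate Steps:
$Q{\left(r \right)} = -126$ ($Q{\left(r \right)} = 0 - 126 = -126$)
$\frac{Q{\left(246 \right)}}{63496} = - \frac{126}{63496} = \left(-126\right) \frac{1}{63496} = - \frac{63}{31748}$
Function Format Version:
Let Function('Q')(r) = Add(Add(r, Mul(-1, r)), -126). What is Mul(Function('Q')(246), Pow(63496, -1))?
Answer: Rational(-63, 31748) ≈ -0.0019844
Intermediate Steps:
Function('Q')(r) = -126 (Function('Q')(r) = Add(0, -126) = -126)
Mul(Function('Q')(246), Pow(63496, -1)) = Mul(-126, Pow(63496, -1)) = Mul(-126, Rational(1, 63496)) = Rational(-63, 31748)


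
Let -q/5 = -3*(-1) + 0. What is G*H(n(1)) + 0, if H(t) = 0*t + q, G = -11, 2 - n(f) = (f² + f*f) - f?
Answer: 165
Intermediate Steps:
q = -15 (q = -5*(-3*(-1) + 0) = -5*(3 + 0) = -5*3 = -15)
n(f) = 2 + f - 2*f² (n(f) = 2 - ((f² + f*f) - f) = 2 - ((f² + f²) - f) = 2 - (2*f² - f) = 2 - (-f + 2*f²) = 2 + (f - 2*f²) = 2 + f - 2*f²)
H(t) = -15 (H(t) = 0*t - 15 = 0 - 15 = -15)
G*H(n(1)) + 0 = -11*(-15) + 0 = 165 + 0 = 165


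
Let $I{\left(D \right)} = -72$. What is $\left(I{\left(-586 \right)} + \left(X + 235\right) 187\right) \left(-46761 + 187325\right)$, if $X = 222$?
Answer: $12002338268$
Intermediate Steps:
$\left(I{\left(-586 \right)} + \left(X + 235\right) 187\right) \left(-46761 + 187325\right) = \left(-72 + \left(222 + 235\right) 187\right) \left(-46761 + 187325\right) = \left(-72 + 457 \cdot 187\right) 140564 = \left(-72 + 85459\right) 140564 = 85387 \cdot 140564 = 12002338268$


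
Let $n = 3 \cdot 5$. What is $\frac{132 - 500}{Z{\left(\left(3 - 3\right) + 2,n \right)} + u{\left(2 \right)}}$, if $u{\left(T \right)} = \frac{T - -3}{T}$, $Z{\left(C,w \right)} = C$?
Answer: $- \frac{736}{9} \approx -81.778$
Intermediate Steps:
$n = 15$
$u{\left(T \right)} = \frac{3 + T}{T}$ ($u{\left(T \right)} = \frac{T + 3}{T} = \frac{3 + T}{T}$)
$\frac{132 - 500}{Z{\left(\left(3 - 3\right) + 2,n \right)} + u{\left(2 \right)}} = \frac{132 - 500}{\left(\left(3 - 3\right) + 2\right) + \frac{3 + 2}{2}} = - \frac{368}{\left(0 + 2\right) + \frac{1}{2} \cdot 5} = - \frac{368}{2 + \frac{5}{2}} = - \frac{368}{\frac{9}{2}} = \left(-368\right) \frac{2}{9} = - \frac{736}{9}$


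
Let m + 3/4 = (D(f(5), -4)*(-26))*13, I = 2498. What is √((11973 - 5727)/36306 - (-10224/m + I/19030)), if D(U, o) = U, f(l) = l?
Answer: 2*I*√25295980582039651662090/129793839065 ≈ 2.4508*I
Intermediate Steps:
m = -6763/4 (m = -¾ + (5*(-26))*13 = -¾ - 130*13 = -¾ - 1690 = -6763/4 ≈ -1690.8)
√((11973 - 5727)/36306 - (-10224/m + I/19030)) = √((11973 - 5727)/36306 - (-10224/(-6763/4) + 2498/19030)) = √(6246*(1/36306) - (-10224*(-4/6763) + 2498*(1/19030))) = √(347/2017 - (40896/6763 + 1249/9515)) = √(347/2017 - 1*397572427/64349945) = √(347/2017 - 397572427/64349945) = √(-779574154344/129793839065) = 2*I*√25295980582039651662090/129793839065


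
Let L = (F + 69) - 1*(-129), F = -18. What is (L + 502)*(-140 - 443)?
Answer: -397606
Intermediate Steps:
L = 180 (L = (-18 + 69) - 1*(-129) = 51 + 129 = 180)
(L + 502)*(-140 - 443) = (180 + 502)*(-140 - 443) = 682*(-583) = -397606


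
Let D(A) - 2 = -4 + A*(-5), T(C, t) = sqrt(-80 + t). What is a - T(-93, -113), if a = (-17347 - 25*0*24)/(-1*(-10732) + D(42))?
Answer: -17347/10520 - I*sqrt(193) ≈ -1.649 - 13.892*I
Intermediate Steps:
D(A) = -2 - 5*A (D(A) = 2 + (-4 + A*(-5)) = 2 + (-4 - 5*A) = -2 - 5*A)
a = -17347/10520 (a = (-17347 - 25*0*24)/(-1*(-10732) + (-2 - 5*42)) = (-17347 + 0*24)/(10732 + (-2 - 210)) = (-17347 + 0)/(10732 - 212) = -17347/10520 ≈ -1.6490)
a - T(-93, -113) = -17347/10520 - sqrt(-80 - 113) = -17347/10520 - sqrt(-193) = -17347/10520 - I*sqrt(193)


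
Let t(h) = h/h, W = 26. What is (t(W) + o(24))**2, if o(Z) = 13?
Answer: 196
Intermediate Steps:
t(h) = 1
(t(W) + o(24))**2 = (1 + 13)**2 = 14**2 = 196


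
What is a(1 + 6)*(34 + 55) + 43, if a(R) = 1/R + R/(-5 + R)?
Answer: 5141/14 ≈ 367.21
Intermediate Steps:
a(R) = 1/R + R/(-5 + R)
a(1 + 6)*(34 + 55) + 43 = ((-5 + (1 + 6) + (1 + 6)²)/((1 + 6)*(-5 + (1 + 6))))*(34 + 55) + 43 = ((-5 + 7 + 7²)/(7*(-5 + 7)))*89 + 43 = ((⅐)*(-5 + 7 + 49)/2)*89 + 43 = ((⅐)*(½)*51)*89 + 43 = (51/14)*89 + 43 = 4539/14 + 43 = 5141/14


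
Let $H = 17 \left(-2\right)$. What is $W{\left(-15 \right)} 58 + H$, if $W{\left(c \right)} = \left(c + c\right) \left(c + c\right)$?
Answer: $52166$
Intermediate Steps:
$H = -34$
$W{\left(c \right)} = 4 c^{2}$ ($W{\left(c \right)} = 2 c 2 c = 4 c^{2}$)
$W{\left(-15 \right)} 58 + H = 4 \left(-15\right)^{2} \cdot 58 - 34 = 4 \cdot 225 \cdot 58 - 34 = 900 \cdot 58 - 34 = 52200 - 34 = 52166$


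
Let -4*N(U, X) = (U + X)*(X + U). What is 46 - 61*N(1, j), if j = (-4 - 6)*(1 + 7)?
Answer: 380885/4 ≈ 95221.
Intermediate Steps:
j = -80 (j = -10*8 = -80)
N(U, X) = -(U + X)²/4 (N(U, X) = -(U + X)*(X + U)/4 = -(U + X)*(U + X)/4 = -(U + X)²/4)
46 - 61*N(1, j) = 46 - (-61)*(1 - 80)²/4 = 46 - (-61)*(-79)²/4 = 46 - (-61)*6241/4 = 46 - 61*(-6241/4) = 46 + 380701/4 = 380885/4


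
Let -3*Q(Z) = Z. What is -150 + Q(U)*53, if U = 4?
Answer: -662/3 ≈ -220.67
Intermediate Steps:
Q(Z) = -Z/3
-150 + Q(U)*53 = -150 - ⅓*4*53 = -150 - 4/3*53 = -150 - 212/3 = -662/3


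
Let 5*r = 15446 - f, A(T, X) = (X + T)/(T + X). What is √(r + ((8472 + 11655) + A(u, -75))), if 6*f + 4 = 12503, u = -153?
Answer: √20520510/30 ≈ 151.00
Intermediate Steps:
f = 12499/6 (f = -⅔ + (⅙)*12503 = -⅔ + 12503/6 = 12499/6 ≈ 2083.2)
A(T, X) = 1 (A(T, X) = (T + X)/(T + X) = 1)
r = 80177/30 (r = (15446 - 1*12499/6)/5 = (15446 - 12499/6)/5 = (⅕)*(80177/6) = 80177/30 ≈ 2672.6)
√(r + ((8472 + 11655) + A(u, -75))) = √(80177/30 + ((8472 + 11655) + 1)) = √(80177/30 + (20127 + 1)) = √(80177/30 + 20128) = √(684017/30) = √20520510/30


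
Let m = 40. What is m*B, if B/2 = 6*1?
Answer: 480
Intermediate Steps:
B = 12 (B = 2*(6*1) = 2*6 = 12)
m*B = 40*12 = 480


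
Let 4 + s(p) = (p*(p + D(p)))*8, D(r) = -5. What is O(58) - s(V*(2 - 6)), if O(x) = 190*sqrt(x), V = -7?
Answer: -5148 + 190*sqrt(58) ≈ -3701.0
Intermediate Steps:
s(p) = -4 + 8*p*(-5 + p) (s(p) = -4 + (p*(p - 5))*8 = -4 + (p*(-5 + p))*8 = -4 + 8*p*(-5 + p))
O(58) - s(V*(2 - 6)) = 190*sqrt(58) - (-4 - (-280)*(2 - 6) + 8*(-7*(2 - 6))**2) = 190*sqrt(58) - (-4 - (-280)*(-4) + 8*(-7*(-4))**2) = 190*sqrt(58) - (-4 - 40*28 + 8*28**2) = 190*sqrt(58) - (-4 - 1120 + 8*784) = 190*sqrt(58) - (-4 - 1120 + 6272) = 190*sqrt(58) - 1*5148 = 190*sqrt(58) - 5148 = -5148 + 190*sqrt(58)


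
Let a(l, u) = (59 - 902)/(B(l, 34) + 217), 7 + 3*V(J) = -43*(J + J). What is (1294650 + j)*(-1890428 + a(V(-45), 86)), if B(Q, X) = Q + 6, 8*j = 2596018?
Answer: -55487843889235025/18128 ≈ -3.0609e+12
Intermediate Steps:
j = 1298009/4 (j = (⅛)*2596018 = 1298009/4 ≈ 3.2450e+5)
V(J) = -7/3 - 86*J/3 (V(J) = -7/3 + (-43*(J + J))/3 = -7/3 + (-86*J)/3 = -7/3 - 86*J/3)
B(Q, X) = 6 + Q
a(l, u) = -843/(223 + l) (a(l, u) = (59 - 902)/((6 + l) + 217) = -843/(223 + l))
(1294650 + j)*(-1890428 + a(V(-45), 86)) = (1294650 + 1298009/4)*(-1890428 - 843/(223 + (-7/3 - 86/3*(-45)))) = 6476609*(-1890428 - 843/(223 + (-7/3 + 1290)))/4 = 6476609*(-1890428 - 843/(223 + 3863/3))/4 = 6476609*(-1890428 - 843/4532/3)/4 = 6476609*(-1890428 - 843*3/4532)/4 = 6476609*(-1890428 - 2529/4532)/4 = (6476609/4)*(-8567422225/4532) = -55487843889235025/18128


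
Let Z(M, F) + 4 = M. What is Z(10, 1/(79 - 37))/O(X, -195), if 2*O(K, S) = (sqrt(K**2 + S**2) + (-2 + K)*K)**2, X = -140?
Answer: 63243524/2081985024378675 - 31808*sqrt(2305)/2081985024378675 ≈ 2.9643e-8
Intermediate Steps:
Z(M, F) = -4 + M
O(K, S) = (sqrt(K**2 + S**2) + K*(-2 + K))**2/2 (O(K, S) = (sqrt(K**2 + S**2) + (-2 + K)*K)**2/2 = (sqrt(K**2 + S**2) + K*(-2 + K))**2/2)
Z(10, 1/(79 - 37))/O(X, -195) = (-4 + 10)/((((-140)**2 + sqrt((-140)**2 + (-195)**2) - 2*(-140))**2/2)) = 6/(((19600 + sqrt(19600 + 38025) + 280)**2/2)) = 6/(((19600 + sqrt(57625) + 280)**2/2)) = 6/(((19600 + 5*sqrt(2305) + 280)**2/2)) = 6/(((19880 + 5*sqrt(2305))**2/2)) = 6*(2/(19880 + 5*sqrt(2305))**2) = 12/(19880 + 5*sqrt(2305))**2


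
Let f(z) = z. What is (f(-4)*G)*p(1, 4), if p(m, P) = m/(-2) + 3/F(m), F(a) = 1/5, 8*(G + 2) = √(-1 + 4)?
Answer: 116 - 29*√3/4 ≈ 103.44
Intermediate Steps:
G = -2 + √3/8 (G = -2 + √(-1 + 4)/8 = -2 + √3/8 ≈ -1.7835)
F(a) = ⅕
p(m, P) = 15 - m/2 (p(m, P) = m/(-2) + 3/(⅕) = m*(-½) + 3*5 = -m/2 + 15 = 15 - m/2)
(f(-4)*G)*p(1, 4) = (-4*(-2 + √3/8))*(15 - ½*1) = (8 - √3/2)*(15 - ½) = (8 - √3/2)*(29/2) = 116 - 29*√3/4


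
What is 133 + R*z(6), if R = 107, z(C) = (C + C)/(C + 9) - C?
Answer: -2117/5 ≈ -423.40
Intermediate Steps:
z(C) = -C + 2*C/(9 + C) (z(C) = (2*C)/(9 + C) - C = 2*C/(9 + C) - C = -C + 2*C/(9 + C))
133 + R*z(6) = 133 + 107*(-1*6*(7 + 6)/(9 + 6)) = 133 + 107*(-1*6*13/15) = 133 + 107*(-1*6*1/15*13) = 133 + 107*(-26/5) = 133 - 2782/5 = -2117/5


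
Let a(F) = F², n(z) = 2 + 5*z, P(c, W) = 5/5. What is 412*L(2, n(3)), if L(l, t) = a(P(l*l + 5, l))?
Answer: 412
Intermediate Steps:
P(c, W) = 1 (P(c, W) = 5*(⅕) = 1)
L(l, t) = 1 (L(l, t) = 1² = 1)
412*L(2, n(3)) = 412*1 = 412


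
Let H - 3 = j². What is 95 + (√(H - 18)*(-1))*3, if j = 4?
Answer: 92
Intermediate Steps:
H = 19 (H = 3 + 4² = 3 + 16 = 19)
95 + (√(H - 18)*(-1))*3 = 95 + (√(19 - 18)*(-1))*3 = 95 + (√1*(-1))*3 = 95 + (1*(-1))*3 = 95 - 1*3 = 95 - 3 = 92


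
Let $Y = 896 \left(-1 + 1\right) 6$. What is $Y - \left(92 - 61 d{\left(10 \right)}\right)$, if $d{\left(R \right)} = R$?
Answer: $518$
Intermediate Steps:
$Y = 0$ ($Y = 896 \cdot 0 \cdot 6 = 896 \cdot 0 = 0$)
$Y - \left(92 - 61 d{\left(10 \right)}\right) = 0 - \left(92 - 610\right) = 0 - -518 = 0 + 518 = 518$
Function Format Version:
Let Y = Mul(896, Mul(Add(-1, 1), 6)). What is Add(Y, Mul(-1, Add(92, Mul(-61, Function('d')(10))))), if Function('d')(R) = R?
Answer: 518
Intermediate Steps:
Y = 0 (Y = Mul(896, Mul(0, 6)) = Mul(896, 0) = 0)
Add(Y, Mul(-1, Add(92, Mul(-61, Function('d')(10))))) = Add(0, Mul(-1, Add(92, Mul(-61, 10)))) = Add(0, Mul(-1, Add(92, -610))) = Add(0, Mul(-1, -518)) = Add(0, 518) = 518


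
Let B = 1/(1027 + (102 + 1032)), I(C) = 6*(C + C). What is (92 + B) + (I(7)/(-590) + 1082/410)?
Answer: 2469898952/26137295 ≈ 94.497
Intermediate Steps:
I(C) = 12*C (I(C) = 6*(2*C) = 12*C)
B = 1/2161 (B = 1/(1027 + 1134) = 1/2161 ≈ 0.00046275)
(92 + B) + (I(7)/(-590) + 1082/410) = (92 + 1/2161) + ((12*7)/(-590) + 1082/410) = 198813/2161 + (84*(-1/590) + 1082*(1/410)) = 198813/2161 + (-42/295 + 541/205) = 198813/2161 + 30197/12095 = 2469898952/26137295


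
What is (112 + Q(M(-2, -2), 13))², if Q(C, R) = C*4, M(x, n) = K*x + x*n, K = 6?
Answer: 6400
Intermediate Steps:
M(x, n) = 6*x + n*x (M(x, n) = 6*x + x*n = 6*x + n*x)
Q(C, R) = 4*C
(112 + Q(M(-2, -2), 13))² = (112 + 4*(-2*(6 - 2)))² = (112 + 4*(-2*4))² = (112 + 4*(-8))² = (112 - 32)² = 80² = 6400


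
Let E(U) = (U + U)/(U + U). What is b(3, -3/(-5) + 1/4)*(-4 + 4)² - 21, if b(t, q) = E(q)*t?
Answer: -21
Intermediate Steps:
E(U) = 1 (E(U) = (2*U)/((2*U)) = (2*U)*(1/(2*U)) = 1)
b(t, q) = t (b(t, q) = 1*t = t)
b(3, -3/(-5) + 1/4)*(-4 + 4)² - 21 = 3*(-4 + 4)² - 21 = 3*0² - 21 = 3*0 - 21 = 0 - 21 = -21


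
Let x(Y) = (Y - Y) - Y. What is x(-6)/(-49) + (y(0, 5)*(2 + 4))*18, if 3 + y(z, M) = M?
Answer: 10578/49 ≈ 215.88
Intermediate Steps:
y(z, M) = -3 + M
x(Y) = -Y (x(Y) = 0 - Y = -Y)
x(-6)/(-49) + (y(0, 5)*(2 + 4))*18 = -1*(-6)/(-49) + ((-3 + 5)*(2 + 4))*18 = 6*(-1/49) + (2*6)*18 = -6/49 + 12*18 = -6/49 + 216 = 10578/49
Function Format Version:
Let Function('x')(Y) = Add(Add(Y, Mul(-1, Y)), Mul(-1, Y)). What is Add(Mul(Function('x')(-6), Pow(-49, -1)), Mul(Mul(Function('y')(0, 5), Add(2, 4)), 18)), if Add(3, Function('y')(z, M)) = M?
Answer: Rational(10578, 49) ≈ 215.88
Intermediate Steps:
Function('y')(z, M) = Add(-3, M)
Function('x')(Y) = Mul(-1, Y) (Function('x')(Y) = Add(0, Mul(-1, Y)) = Mul(-1, Y))
Add(Mul(Function('x')(-6), Pow(-49, -1)), Mul(Mul(Function('y')(0, 5), Add(2, 4)), 18)) = Add(Mul(Mul(-1, -6), Pow(-49, -1)), Mul(Mul(Add(-3, 5), Add(2, 4)), 18)) = Add(Mul(6, Rational(-1, 49)), Mul(Mul(2, 6), 18)) = Add(Rational(-6, 49), Mul(12, 18)) = Add(Rational(-6, 49), 216) = Rational(10578, 49)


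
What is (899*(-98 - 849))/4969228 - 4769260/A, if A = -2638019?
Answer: 21453654941573/13108917879332 ≈ 1.6366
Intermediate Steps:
(899*(-98 - 849))/4969228 - 4769260/A = (899*(-98 - 849))/4969228 - 4769260/(-2638019) = (899*(-947))*(1/4969228) - 4769260*(-1/2638019) = -851353*1/4969228 + 4769260/2638019 = -851353/4969228 + 4769260/2638019 = 21453654941573/13108917879332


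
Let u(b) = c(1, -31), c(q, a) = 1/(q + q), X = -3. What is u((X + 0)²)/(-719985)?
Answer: -1/1439970 ≈ -6.9446e-7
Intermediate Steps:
c(q, a) = 1/(2*q)
u(b) = ½ (u(b) = (½)/1 = (½)*1 = ½)
u((X + 0)²)/(-719985) = (½)/(-719985) = (½)*(-1/719985) = -1/1439970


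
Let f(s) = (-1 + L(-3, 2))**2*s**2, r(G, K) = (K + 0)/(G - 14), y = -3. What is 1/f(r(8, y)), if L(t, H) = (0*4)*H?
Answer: 4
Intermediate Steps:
L(t, H) = 0 (L(t, H) = 0*H = 0)
r(G, K) = K/(-14 + G)
f(s) = s**2 (f(s) = (-1 + 0)**2*s**2 = (-1)**2*s**2 = 1*s**2 = s**2)
1/f(r(8, y)) = 1/((-3/(-14 + 8))**2) = 1/((-3/(-6))**2) = 1/((-3*(-1/6))**2) = 1/((1/2)**2) = 1/(1/4) = 4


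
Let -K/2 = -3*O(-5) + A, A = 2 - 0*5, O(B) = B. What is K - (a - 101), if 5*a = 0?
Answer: 67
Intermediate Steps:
a = 0 (a = (1/5)*0 = 0)
A = 2 (A = 2 - 5*0 = 2 + 0 = 2)
K = -34 (K = -2*(-3*(-5) + 2) = -2*(15 + 2) = -2*17 = -34)
K - (a - 101) = -34 - (0 - 101) = -34 - 1*(-101) = -34 + 101 = 67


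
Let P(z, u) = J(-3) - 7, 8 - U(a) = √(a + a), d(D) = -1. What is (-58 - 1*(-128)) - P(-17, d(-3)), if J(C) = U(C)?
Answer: 69 + I*√6 ≈ 69.0 + 2.4495*I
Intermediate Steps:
U(a) = 8 - √2*√a (U(a) = 8 - √(a + a) = 8 - √(2*a) = 8 - √2*√a)
J(C) = 8 - √2*√C
P(z, u) = 1 - I*√6 (P(z, u) = (8 - √2*√(-3)) - 7 = (8 - √2*I*√3) - 7 = (8 - I*√6) - 7 = 1 - I*√6)
(-58 - 1*(-128)) - P(-17, d(-3)) = (-58 - 1*(-128)) - (1 - I*√6) = (-58 + 128) + (-1 + I*√6) = 70 + (-1 + I*√6) = 69 + I*√6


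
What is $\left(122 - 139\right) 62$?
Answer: $-1054$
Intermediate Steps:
$\left(122 - 139\right) 62 = \left(-17\right) 62 = -1054$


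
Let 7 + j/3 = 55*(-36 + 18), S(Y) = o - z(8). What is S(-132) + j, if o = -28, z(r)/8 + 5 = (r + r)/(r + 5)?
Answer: -38855/13 ≈ -2988.8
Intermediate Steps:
z(r) = -40 + 16*r/(5 + r) (z(r) = -40 + 8*((r + r)/(r + 5)) = -40 + 8*((2*r)/(5 + r)) = -40 + 8*(2*r/(5 + r)) = -40 + 16*r/(5 + r))
S(Y) = 28/13 (S(Y) = -28 - 8*(-25 - 3*8)/(5 + 8) = -28 - 8*(-25 - 24)/13 = -28 - 8*(-49)/13 = -28 - 1*(-392/13) = -28 + 392/13 = 28/13)
j = -2991 (j = -21 + 3*(55*(-36 + 18)) = -21 + 3*(55*(-18)) = -21 + 3*(-990) = -21 - 2970 = -2991)
S(-132) + j = 28/13 - 2991 = -38855/13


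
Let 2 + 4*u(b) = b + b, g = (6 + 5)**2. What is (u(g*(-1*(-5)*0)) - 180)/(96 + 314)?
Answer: -361/820 ≈ -0.44024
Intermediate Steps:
g = 121 (g = 11**2 = 121)
u(b) = -1/2 + b/2 (u(b) = -1/2 + (b + b)/4 = -1/2 + (2*b)/4 = -1/2 + b/2)
(u(g*(-1*(-5)*0)) - 180)/(96 + 314) = ((-1/2 + (121*(-1*(-5)*0))/2) - 180)/(96 + 314) = ((-1/2 + (121*(5*0))/2) - 180)/410 = ((-1/2 + (121*0)/2) - 180)*(1/410) = ((-1/2 + (1/2)*0) - 180)*(1/410) = ((-1/2 + 0) - 180)*(1/410) = (-1/2 - 180)*(1/410) = -361/2*1/410 = -361/820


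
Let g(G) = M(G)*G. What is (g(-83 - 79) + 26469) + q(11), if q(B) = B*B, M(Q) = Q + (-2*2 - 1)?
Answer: 53644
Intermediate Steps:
M(Q) = -5 + Q (M(Q) = Q + (-4 - 1) = Q - 5 = -5 + Q)
g(G) = G*(-5 + G) (g(G) = (-5 + G)*G = G*(-5 + G))
q(B) = B²
(g(-83 - 79) + 26469) + q(11) = ((-83 - 79)*(-5 + (-83 - 79)) + 26469) + 11² = (-162*(-5 - 162) + 26469) + 121 = (-162*(-167) + 26469) + 121 = (27054 + 26469) + 121 = 53523 + 121 = 53644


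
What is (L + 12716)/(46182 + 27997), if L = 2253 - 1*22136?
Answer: -7167/74179 ≈ -0.096618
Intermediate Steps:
L = -19883 (L = 2253 - 22136 = -19883)
(L + 12716)/(46182 + 27997) = (-19883 + 12716)/(46182 + 27997) = -7167/74179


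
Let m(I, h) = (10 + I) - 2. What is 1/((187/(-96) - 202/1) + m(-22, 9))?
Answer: -96/20923 ≈ -0.0045883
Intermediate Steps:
m(I, h) = 8 + I
1/((187/(-96) - 202/1) + m(-22, 9)) = 1/((187/(-96) - 202/1) + (8 - 22)) = 1/((187*(-1/96) - 202*1) - 14) = 1/((-187/96 - 202) - 14) = 1/(-19579/96 - 14) = 1/(-20923/96) = -96/20923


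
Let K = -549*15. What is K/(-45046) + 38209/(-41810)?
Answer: -344214316/470843315 ≈ -0.73106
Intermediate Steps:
K = -8235
K/(-45046) + 38209/(-41810) = -8235/(-45046) + 38209/(-41810) = -8235*(-1/45046) + 38209*(-1/41810) = 8235/45046 - 38209/41810 = -344214316/470843315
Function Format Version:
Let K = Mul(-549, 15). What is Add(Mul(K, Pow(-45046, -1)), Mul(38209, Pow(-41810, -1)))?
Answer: Rational(-344214316, 470843315) ≈ -0.73106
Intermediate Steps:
K = -8235
Add(Mul(K, Pow(-45046, -1)), Mul(38209, Pow(-41810, -1))) = Add(Mul(-8235, Pow(-45046, -1)), Mul(38209, Pow(-41810, -1))) = Add(Mul(-8235, Rational(-1, 45046)), Mul(38209, Rational(-1, 41810))) = Add(Rational(8235, 45046), Rational(-38209, 41810)) = Rational(-344214316, 470843315)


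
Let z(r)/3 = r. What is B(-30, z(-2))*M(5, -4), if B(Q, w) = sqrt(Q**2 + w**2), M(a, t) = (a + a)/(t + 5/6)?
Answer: -360*sqrt(26)/19 ≈ -96.613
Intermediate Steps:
M(a, t) = 2*a/(5/6 + t) (M(a, t) = (2*a)/(t + 5*(1/6)) = (2*a)/(t + 5/6) = (2*a)/(5/6 + t) = 2*a/(5/6 + t))
z(r) = 3*r
B(-30, z(-2))*M(5, -4) = sqrt((-30)**2 + (3*(-2))**2)*(12*5/(5 + 6*(-4))) = sqrt(900 + (-6)**2)*(12*5/(5 - 24)) = sqrt(900 + 36)*(12*5/(-19)) = sqrt(936)*(12*5*(-1/19)) = (6*sqrt(26))*(-60/19) = -360*sqrt(26)/19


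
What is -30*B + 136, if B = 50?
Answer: -1364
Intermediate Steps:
-30*B + 136 = -30*50 + 136 = -1500 + 136 = -1364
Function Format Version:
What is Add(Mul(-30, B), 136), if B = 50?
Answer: -1364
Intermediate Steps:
Add(Mul(-30, B), 136) = Add(Mul(-30, 50), 136) = Add(-1500, 136) = -1364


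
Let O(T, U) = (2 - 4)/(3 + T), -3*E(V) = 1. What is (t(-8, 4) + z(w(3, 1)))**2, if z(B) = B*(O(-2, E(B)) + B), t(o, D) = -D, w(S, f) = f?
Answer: 25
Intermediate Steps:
E(V) = -1/3 (E(V) = -1/3*1 = -1/3)
O(T, U) = -2/(3 + T)
z(B) = B*(-2 + B) (z(B) = B*(-2/(3 - 2) + B) = B*(-2/1 + B) = B*(-2*1 + B) = B*(-2 + B))
(t(-8, 4) + z(w(3, 1)))**2 = (-1*4 + 1*(-2 + 1))**2 = (-4 + 1*(-1))**2 = (-4 - 1)**2 = (-5)**2 = 25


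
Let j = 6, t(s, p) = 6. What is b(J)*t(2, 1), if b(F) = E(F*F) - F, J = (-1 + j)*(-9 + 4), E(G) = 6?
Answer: 186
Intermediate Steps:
J = -25 (J = (-1 + 6)*(-9 + 4) = 5*(-5) = -25)
b(F) = 6 - F
b(J)*t(2, 1) = (6 - 1*(-25))*6 = (6 + 25)*6 = 31*6 = 186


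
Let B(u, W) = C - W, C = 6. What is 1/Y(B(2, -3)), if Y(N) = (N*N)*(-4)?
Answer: -1/324 ≈ -0.0030864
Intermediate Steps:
B(u, W) = 6 - W
Y(N) = -4*N² (Y(N) = N²*(-4) = -4*N²)
1/Y(B(2, -3)) = 1/(-4*(6 - 1*(-3))²) = 1/(-4*(6 + 3)²) = 1/(-4*9²) = 1/(-4*81) = 1/(-324) = -1/324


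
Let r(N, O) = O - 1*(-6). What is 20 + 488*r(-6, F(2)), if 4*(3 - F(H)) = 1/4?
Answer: 8763/2 ≈ 4381.5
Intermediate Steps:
F(H) = 47/16 (F(H) = 3 - ¼/4 = 3 - ¼*¼ = 3 - 1/16 = 47/16)
r(N, O) = 6 + O (r(N, O) = O + 6 = 6 + O)
20 + 488*r(-6, F(2)) = 20 + 488*(6 + 47/16) = 20 + 488*(143/16) = 20 + 8723/2 = 8763/2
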